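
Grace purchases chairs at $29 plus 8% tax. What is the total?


Calculate the tax:
8% of $29 = $2.32
Add tax to price:
$29 + $2.32 = $31.32

$31.32


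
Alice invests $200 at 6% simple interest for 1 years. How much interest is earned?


Use the formula I = P x R x T / 100
P x R x T = 200 x 6 x 1 = 1200
I = 1200 / 100 = $12

$12


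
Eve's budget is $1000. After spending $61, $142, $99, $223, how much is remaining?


Add up expenses:
$61 + $142 + $99 + $223 = $525
Subtract from budget:
$1000 - $525 = $475

$475


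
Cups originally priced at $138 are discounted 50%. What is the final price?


Calculate the discount amount:
50% of $138 = $69
Subtract from original:
$138 - $69 = $69

$69


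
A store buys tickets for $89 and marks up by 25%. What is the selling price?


Calculate the markup amount:
25% of $89 = $22.25
Add to cost:
$89 + $22.25 = $111.25

$111.25


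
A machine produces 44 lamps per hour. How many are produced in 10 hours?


Production rate: 44 lamps per hour
Time: 10 hours
Total: 44 x 10 = 440 lamps

440 lamps


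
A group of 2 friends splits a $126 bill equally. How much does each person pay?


Total bill: $126
Number of people: 2
Each pays: $126 / 2 = $63

$63


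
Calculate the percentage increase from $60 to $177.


Find the absolute change:
|177 - 60| = 117
Divide by original and multiply by 100:
117 / 60 x 100 = 195%

195%


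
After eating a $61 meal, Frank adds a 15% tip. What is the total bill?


Calculate the tip:
15% of $61 = $9.15
Add tip to meal cost:
$61 + $9.15 = $70.15

$70.15


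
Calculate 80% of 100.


Convert percentage to decimal:
80% = 0.8
Multiply:
100 x 0.8 = 80

80


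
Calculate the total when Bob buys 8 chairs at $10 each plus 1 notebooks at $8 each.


Cost of chairs:
8 x $10 = $80
Cost of notebooks:
1 x $8 = $8
Add both:
$80 + $8 = $88

$88


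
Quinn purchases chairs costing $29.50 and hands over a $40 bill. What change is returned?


Start with the amount paid:
$40
Subtract the price:
$40 - $29.50 = $10.50

$10.50


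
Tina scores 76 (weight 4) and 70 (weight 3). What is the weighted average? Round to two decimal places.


Weighted sum:
4 x 76 + 3 x 70 = 514
Total weight:
4 + 3 = 7
Weighted average:
514 / 7 = 73.4285... ≈ 73.43

73.43


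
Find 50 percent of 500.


Convert percentage to decimal:
50% = 0.5
Multiply:
500 x 0.5 = 250

250


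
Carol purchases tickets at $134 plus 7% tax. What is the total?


Calculate the tax:
7% of $134 = $9.38
Add tax to price:
$134 + $9.38 = $143.38

$143.38


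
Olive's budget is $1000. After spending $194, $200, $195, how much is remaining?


Add up expenses:
$194 + $200 + $195 = $589
Subtract from budget:
$1000 - $589 = $411

$411


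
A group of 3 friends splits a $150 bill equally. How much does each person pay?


Total bill: $150
Number of people: 3
Each pays: $150 / 3 = $50

$50


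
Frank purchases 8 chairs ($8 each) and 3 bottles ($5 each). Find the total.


Cost of chairs:
8 x $8 = $64
Cost of bottles:
3 x $5 = $15
Add both:
$64 + $15 = $79

$79


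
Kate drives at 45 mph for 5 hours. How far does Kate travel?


Use the formula: distance = speed x time
Speed = 45 mph, Time = 5 hours
45 x 5 = 225 miles

225 miles


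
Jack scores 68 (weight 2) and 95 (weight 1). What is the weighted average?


Weighted sum:
2 x 68 + 1 x 95 = 231
Total weight:
2 + 1 = 3
Weighted average:
231 / 3 = 77

77


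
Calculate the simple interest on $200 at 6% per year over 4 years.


Use the formula I = P x R x T / 100
P x R x T = 200 x 6 x 4 = 4800
I = 4800 / 100 = $48

$48


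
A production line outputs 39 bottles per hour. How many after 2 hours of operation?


Production rate: 39 bottles per hour
Time: 2 hours
Total: 39 x 2 = 78 bottles

78 bottles


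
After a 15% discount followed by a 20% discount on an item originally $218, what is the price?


First discount:
15% of $218 = $32.70
Price after first discount:
$218 - $32.70 = $185.30
Second discount:
20% of $185.30 = $37.06
Final price:
$185.30 - $37.06 = $148.24

$148.24


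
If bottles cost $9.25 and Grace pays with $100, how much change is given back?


Start with the amount paid:
$100
Subtract the price:
$100 - $9.25 = $90.75

$90.75


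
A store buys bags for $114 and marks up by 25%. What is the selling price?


Calculate the markup amount:
25% of $114 = $28.50
Add to cost:
$114 + $28.50 = $142.50

$142.50


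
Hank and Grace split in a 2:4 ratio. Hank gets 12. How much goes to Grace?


Find the multiplier:
12 / 2 = 6
Apply to Grace's share:
4 x 6 = 24

24


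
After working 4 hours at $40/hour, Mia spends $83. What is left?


Calculate earnings:
4 x $40 = $160
Subtract spending:
$160 - $83 = $77

$77


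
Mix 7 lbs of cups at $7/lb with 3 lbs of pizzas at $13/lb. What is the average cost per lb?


Cost of cups:
7 x $7 = $49
Cost of pizzas:
3 x $13 = $39
Total cost: $49 + $39 = $88
Total weight: 10 lbs
Average: $88 / 10 = $8.80/lb

$8.80/lb


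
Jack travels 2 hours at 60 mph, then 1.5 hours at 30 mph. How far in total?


Leg 1 distance:
60 x 2 = 120 miles
Leg 2 distance:
30 x 1.5 = 45 miles
Total distance:
120 + 45 = 165 miles

165 miles


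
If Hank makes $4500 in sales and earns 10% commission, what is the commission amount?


Convert rate to decimal:
10% = 0.1
Multiply by sales:
$4500 x 0.1 = $450

$450


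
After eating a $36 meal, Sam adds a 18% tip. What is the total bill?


Calculate the tip:
18% of $36 = $6.48
Add tip to meal cost:
$36 + $6.48 = $42.48

$42.48


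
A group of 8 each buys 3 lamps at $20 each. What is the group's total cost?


Cost per person:
3 x $20 = $60
Group total:
8 x $60 = $480

$480


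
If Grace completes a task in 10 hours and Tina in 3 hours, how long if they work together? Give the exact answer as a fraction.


Grace's rate: 1/10 of the job per hour
Tina's rate: 1/3 of the job per hour
Combined rate: 1/10 + 1/3 = 13/30 per hour
Time = 1 / (13/30) = 30/13 hours (≈ 2.31 hours)

30/13 hours


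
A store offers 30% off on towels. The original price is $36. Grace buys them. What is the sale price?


Calculate the discount amount:
30% of $36 = $10.80
Subtract from original:
$36 - $10.80 = $25.20

$25.20


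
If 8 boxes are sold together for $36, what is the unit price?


Total cost: $36
Number of items: 8
Unit price: $36 / 8 = $4.50

$4.50


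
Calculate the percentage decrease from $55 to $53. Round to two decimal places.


Find the absolute change:
|53 - 55| = 2
Divide by original and multiply by 100:
2 / 55 x 100 = 3.6363...% ≈ 3.64%

3.64%


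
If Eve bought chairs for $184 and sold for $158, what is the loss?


Selling price = $158
Cost price = $184
Loss = cost price - selling price:
Loss = $184 - $158 = $26

$26


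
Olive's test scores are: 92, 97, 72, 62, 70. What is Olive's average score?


Add the scores:
92 + 97 + 72 + 62 + 70 = 393
Divide by the number of tests:
393 / 5 = 78.6

78.6


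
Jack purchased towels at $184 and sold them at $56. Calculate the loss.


Selling price = $56
Cost price = $184
Loss = cost price - selling price:
Loss = $184 - $56 = $128

$128


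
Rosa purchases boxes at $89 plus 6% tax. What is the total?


Calculate the tax:
6% of $89 = $5.34
Add tax to price:
$89 + $5.34 = $94.34

$94.34


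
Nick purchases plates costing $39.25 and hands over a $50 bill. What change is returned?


Start with the amount paid:
$50
Subtract the price:
$50 - $39.25 = $10.75

$10.75


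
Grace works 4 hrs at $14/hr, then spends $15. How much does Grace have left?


Calculate earnings:
4 x $14 = $56
Subtract spending:
$56 - $15 = $41

$41


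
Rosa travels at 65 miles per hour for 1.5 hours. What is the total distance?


Use the formula: distance = speed x time
Speed = 65 mph, Time = 1.5 hours
65 x 1.5 = 97.5 miles

97.5 miles


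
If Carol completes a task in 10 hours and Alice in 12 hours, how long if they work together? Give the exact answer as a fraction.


Carol's rate: 1/10 of the job per hour
Alice's rate: 1/12 of the job per hour
Combined rate: 1/10 + 1/12 = 11/60 per hour
Time = 1 / (11/60) = 60/11 hours (≈ 5.45 hours)

60/11 hours


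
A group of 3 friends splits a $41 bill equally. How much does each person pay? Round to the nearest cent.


Total bill: $41
Number of people: 3
Each pays: $41 / 3 = $13.6666... ≈ $13.67

$13.67


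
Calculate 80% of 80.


Convert percentage to decimal:
80% = 0.8
Multiply:
80 x 0.8 = 64

64


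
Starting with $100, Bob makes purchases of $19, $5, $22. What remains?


Add up expenses:
$19 + $5 + $22 = $46
Subtract from budget:
$100 - $46 = $54

$54


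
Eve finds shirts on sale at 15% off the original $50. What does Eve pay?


Calculate the discount amount:
15% of $50 = $7.50
Subtract from original:
$50 - $7.50 = $42.50

$42.50


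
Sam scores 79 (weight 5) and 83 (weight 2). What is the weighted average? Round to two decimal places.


Weighted sum:
5 x 79 + 2 x 83 = 561
Total weight:
5 + 2 = 7
Weighted average:
561 / 7 = 80.1428... ≈ 80.14

80.14


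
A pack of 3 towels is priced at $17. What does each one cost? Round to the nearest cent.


Total cost: $17
Number of items: 3
Unit price: $17 / 3 = $5.6666... ≈ $5.67

$5.67


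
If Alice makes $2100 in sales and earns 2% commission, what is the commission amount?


Convert rate to decimal:
2% = 0.02
Multiply by sales:
$2100 x 0.02 = $42

$42


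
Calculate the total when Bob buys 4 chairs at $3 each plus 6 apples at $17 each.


Cost of chairs:
4 x $3 = $12
Cost of apples:
6 x $17 = $102
Add both:
$12 + $102 = $114

$114


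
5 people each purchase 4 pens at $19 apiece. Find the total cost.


Cost per person:
4 x $19 = $76
Group total:
5 x $76 = $380

$380


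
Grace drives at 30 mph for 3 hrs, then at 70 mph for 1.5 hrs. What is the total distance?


Leg 1 distance:
30 x 3 = 90 miles
Leg 2 distance:
70 x 1.5 = 105 miles
Total distance:
90 + 105 = 195 miles

195 miles


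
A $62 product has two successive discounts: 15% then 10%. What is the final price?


First discount:
15% of $62 = $9.30
Price after first discount:
$62 - $9.30 = $52.70
Second discount:
10% of $52.70 = $5.27
Final price:
$52.70 - $5.27 = $47.43

$47.43


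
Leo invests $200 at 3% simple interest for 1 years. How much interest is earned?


Use the formula I = P x R x T / 100
P x R x T = 200 x 3 x 1 = 600
I = 600 / 100 = $6

$6


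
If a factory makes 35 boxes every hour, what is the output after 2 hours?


Production rate: 35 boxes per hour
Time: 2 hours
Total: 35 x 2 = 70 boxes

70 boxes


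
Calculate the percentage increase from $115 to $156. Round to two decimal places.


Find the absolute change:
|156 - 115| = 41
Divide by original and multiply by 100:
41 / 115 x 100 = 35.6521...% ≈ 35.65%

35.65%


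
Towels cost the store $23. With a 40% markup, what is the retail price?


Calculate the markup amount:
40% of $23 = $9.20
Add to cost:
$23 + $9.20 = $32.20

$32.20


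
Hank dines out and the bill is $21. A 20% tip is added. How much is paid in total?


Calculate the tip:
20% of $21 = $4.20
Add tip to meal cost:
$21 + $4.20 = $25.20

$25.20


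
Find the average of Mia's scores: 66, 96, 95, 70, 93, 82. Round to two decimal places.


Add the scores:
66 + 96 + 95 + 70 + 93 + 82 = 502
Divide by the number of tests:
502 / 6 = 83.6666... ≈ 83.67

83.67


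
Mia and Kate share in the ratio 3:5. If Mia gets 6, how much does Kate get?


Find the multiplier:
6 / 3 = 2
Apply to Kate's share:
5 x 2 = 10

10


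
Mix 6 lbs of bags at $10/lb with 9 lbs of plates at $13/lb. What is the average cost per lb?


Cost of bags:
6 x $10 = $60
Cost of plates:
9 x $13 = $117
Total cost: $60 + $117 = $177
Total weight: 15 lbs
Average: $177 / 15 = $11.80/lb

$11.80/lb


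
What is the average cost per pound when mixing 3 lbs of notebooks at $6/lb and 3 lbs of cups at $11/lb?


Cost of notebooks:
3 x $6 = $18
Cost of cups:
3 x $11 = $33
Total cost: $18 + $33 = $51
Total weight: 6 lbs
Average: $51 / 6 = $8.50/lb

$8.50/lb


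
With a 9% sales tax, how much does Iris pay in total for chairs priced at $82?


Calculate the tax:
9% of $82 = $7.38
Add tax to price:
$82 + $7.38 = $89.38

$89.38


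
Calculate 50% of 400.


Convert percentage to decimal:
50% = 0.5
Multiply:
400 x 0.5 = 200

200


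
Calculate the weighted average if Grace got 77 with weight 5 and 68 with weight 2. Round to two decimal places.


Weighted sum:
5 x 77 + 2 x 68 = 521
Total weight:
5 + 2 = 7
Weighted average:
521 / 7 = 74.4285... ≈ 74.43

74.43


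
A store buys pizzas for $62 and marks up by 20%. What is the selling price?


Calculate the markup amount:
20% of $62 = $12.40
Add to cost:
$62 + $12.40 = $74.40

$74.40


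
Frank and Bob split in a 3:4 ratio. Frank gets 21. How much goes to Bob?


Find the multiplier:
21 / 3 = 7
Apply to Bob's share:
4 x 7 = 28

28


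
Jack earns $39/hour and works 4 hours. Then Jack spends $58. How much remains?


Calculate earnings:
4 x $39 = $156
Subtract spending:
$156 - $58 = $98

$98


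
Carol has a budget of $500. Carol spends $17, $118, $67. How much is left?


Add up expenses:
$17 + $118 + $67 = $202
Subtract from budget:
$500 - $202 = $298

$298


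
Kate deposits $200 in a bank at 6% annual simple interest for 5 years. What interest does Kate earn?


Use the formula I = P x R x T / 100
P x R x T = 200 x 6 x 5 = 6000
I = 6000 / 100 = $60

$60


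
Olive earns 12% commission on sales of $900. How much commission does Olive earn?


Convert rate to decimal:
12% = 0.12
Multiply by sales:
$900 x 0.12 = $108

$108


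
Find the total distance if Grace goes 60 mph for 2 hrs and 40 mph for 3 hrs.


Leg 1 distance:
60 x 2 = 120 miles
Leg 2 distance:
40 x 3 = 120 miles
Total distance:
120 + 120 = 240 miles

240 miles


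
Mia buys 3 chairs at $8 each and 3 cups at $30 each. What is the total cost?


Cost of chairs:
3 x $8 = $24
Cost of cups:
3 x $30 = $90
Add both:
$24 + $90 = $114

$114


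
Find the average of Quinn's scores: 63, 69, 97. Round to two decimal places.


Add the scores:
63 + 69 + 97 = 229
Divide by the number of tests:
229 / 3 = 76.3333... ≈ 76.33

76.33


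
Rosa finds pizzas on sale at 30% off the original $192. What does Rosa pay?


Calculate the discount amount:
30% of $192 = $57.60
Subtract from original:
$192 - $57.60 = $134.40

$134.40


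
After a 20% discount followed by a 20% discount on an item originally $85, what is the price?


First discount:
20% of $85 = $17
Price after first discount:
$85 - $17 = $68
Second discount:
20% of $68 = $13.60
Final price:
$68 - $13.60 = $54.40

$54.40


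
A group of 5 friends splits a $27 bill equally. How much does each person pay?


Total bill: $27
Number of people: 5
Each pays: $27 / 5 = $5.40

$5.40


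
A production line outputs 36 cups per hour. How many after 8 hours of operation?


Production rate: 36 cups per hour
Time: 8 hours
Total: 36 x 8 = 288 cups

288 cups


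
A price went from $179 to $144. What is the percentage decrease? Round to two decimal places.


Find the absolute change:
|144 - 179| = 35
Divide by original and multiply by 100:
35 / 179 x 100 = 19.5530...% ≈ 19.55%

19.55%


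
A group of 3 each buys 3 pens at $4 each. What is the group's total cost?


Cost per person:
3 x $4 = $12
Group total:
3 x $12 = $36

$36


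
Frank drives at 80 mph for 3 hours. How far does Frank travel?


Use the formula: distance = speed x time
Speed = 80 mph, Time = 3 hours
80 x 3 = 240 miles

240 miles


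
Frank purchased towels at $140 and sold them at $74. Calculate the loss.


Selling price = $74
Cost price = $140
Loss = cost price - selling price:
Loss = $140 - $74 = $66

$66


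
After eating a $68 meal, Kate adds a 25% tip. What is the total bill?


Calculate the tip:
25% of $68 = $17
Add tip to meal cost:
$68 + $17 = $85

$85


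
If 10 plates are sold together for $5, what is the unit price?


Total cost: $5
Number of items: 10
Unit price: $5 / 10 = $0.50

$0.50


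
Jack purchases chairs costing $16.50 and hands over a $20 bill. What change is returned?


Start with the amount paid:
$20
Subtract the price:
$20 - $16.50 = $3.50

$3.50


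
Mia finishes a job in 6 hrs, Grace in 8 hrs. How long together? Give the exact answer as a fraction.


Mia's rate: 1/6 of the job per hour
Grace's rate: 1/8 of the job per hour
Combined rate: 1/6 + 1/8 = 7/24 per hour
Time = 1 / (7/24) = 24/7 hours (≈ 3.43 hours)

24/7 hours


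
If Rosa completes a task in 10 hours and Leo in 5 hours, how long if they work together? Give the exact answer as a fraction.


Rosa's rate: 1/10 of the job per hour
Leo's rate: 1/5 of the job per hour
Combined rate: 1/10 + 1/5 = 3/10 per hour
Time = 1 / (3/10) = 10/3 hours (≈ 3.33 hours)

10/3 hours


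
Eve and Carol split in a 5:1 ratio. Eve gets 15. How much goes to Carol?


Find the multiplier:
15 / 5 = 3
Apply to Carol's share:
1 x 3 = 3

3


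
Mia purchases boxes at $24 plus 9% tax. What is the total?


Calculate the tax:
9% of $24 = $2.16
Add tax to price:
$24 + $2.16 = $26.16

$26.16


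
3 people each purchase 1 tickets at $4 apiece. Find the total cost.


Cost per person:
1 x $4 = $4
Group total:
3 x $4 = $12

$12


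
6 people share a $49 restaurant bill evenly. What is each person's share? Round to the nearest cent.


Total bill: $49
Number of people: 6
Each pays: $49 / 6 = $8.1666... ≈ $8.17

$8.17


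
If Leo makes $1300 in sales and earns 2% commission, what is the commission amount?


Convert rate to decimal:
2% = 0.02
Multiply by sales:
$1300 x 0.02 = $26

$26


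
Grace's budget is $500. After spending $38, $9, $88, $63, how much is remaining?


Add up expenses:
$38 + $9 + $88 + $63 = $198
Subtract from budget:
$500 - $198 = $302

$302


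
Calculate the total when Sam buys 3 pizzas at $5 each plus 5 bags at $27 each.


Cost of pizzas:
3 x $5 = $15
Cost of bags:
5 x $27 = $135
Add both:
$15 + $135 = $150

$150


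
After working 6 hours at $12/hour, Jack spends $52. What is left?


Calculate earnings:
6 x $12 = $72
Subtract spending:
$72 - $52 = $20

$20


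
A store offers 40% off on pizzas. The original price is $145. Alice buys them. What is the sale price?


Calculate the discount amount:
40% of $145 = $58
Subtract from original:
$145 - $58 = $87

$87


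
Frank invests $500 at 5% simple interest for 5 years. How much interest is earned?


Use the formula I = P x R x T / 100
P x R x T = 500 x 5 x 5 = 12500
I = 12500 / 100 = $125

$125


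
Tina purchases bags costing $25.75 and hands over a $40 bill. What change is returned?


Start with the amount paid:
$40
Subtract the price:
$40 - $25.75 = $14.25

$14.25


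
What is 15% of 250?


Convert percentage to decimal:
15% = 0.15
Multiply:
250 x 0.15 = 37.5

37.5


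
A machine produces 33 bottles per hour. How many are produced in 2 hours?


Production rate: 33 bottles per hour
Time: 2 hours
Total: 33 x 2 = 66 bottles

66 bottles


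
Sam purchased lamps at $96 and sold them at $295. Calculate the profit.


Selling price = $295
Cost price = $96
Profit = selling price - cost price:
Profit = $295 - $96 = $199

$199


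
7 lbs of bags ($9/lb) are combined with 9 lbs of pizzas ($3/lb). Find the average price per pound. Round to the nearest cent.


Cost of bags:
7 x $9 = $63
Cost of pizzas:
9 x $3 = $27
Total cost: $63 + $27 = $90
Total weight: 16 lbs
Average: $90 / 16 = $5.625 ≈ $5.63/lb

$5.63/lb


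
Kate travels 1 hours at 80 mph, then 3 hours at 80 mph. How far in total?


Leg 1 distance:
80 x 1 = 80 miles
Leg 2 distance:
80 x 3 = 240 miles
Total distance:
80 + 240 = 320 miles

320 miles


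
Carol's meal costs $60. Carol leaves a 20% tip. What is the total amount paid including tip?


Calculate the tip:
20% of $60 = $12
Add tip to meal cost:
$60 + $12 = $72

$72


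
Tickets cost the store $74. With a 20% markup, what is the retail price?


Calculate the markup amount:
20% of $74 = $14.80
Add to cost:
$74 + $14.80 = $88.80

$88.80


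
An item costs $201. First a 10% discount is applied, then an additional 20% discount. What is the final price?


First discount:
10% of $201 = $20.10
Price after first discount:
$201 - $20.10 = $180.90
Second discount:
20% of $180.90 = $36.18
Final price:
$180.90 - $36.18 = $144.72

$144.72


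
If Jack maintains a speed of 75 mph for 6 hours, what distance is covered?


Use the formula: distance = speed x time
Speed = 75 mph, Time = 6 hours
75 x 6 = 450 miles

450 miles


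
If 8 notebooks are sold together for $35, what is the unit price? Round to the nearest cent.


Total cost: $35
Number of items: 8
Unit price: $35 / 8 = $4.375 ≈ $4.38

$4.38


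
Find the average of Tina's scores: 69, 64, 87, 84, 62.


Add the scores:
69 + 64 + 87 + 84 + 62 = 366
Divide by the number of tests:
366 / 5 = 73.2

73.2


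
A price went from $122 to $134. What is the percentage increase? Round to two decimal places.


Find the absolute change:
|134 - 122| = 12
Divide by original and multiply by 100:
12 / 122 x 100 = 9.8360...% ≈ 9.84%

9.84%


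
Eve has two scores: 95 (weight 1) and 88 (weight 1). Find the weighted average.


Weighted sum:
1 x 95 + 1 x 88 = 183
Total weight:
1 + 1 = 2
Weighted average:
183 / 2 = 91.5

91.5


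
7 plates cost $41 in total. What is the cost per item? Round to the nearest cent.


Total cost: $41
Number of items: 7
Unit price: $41 / 7 = $5.8571... ≈ $5.86

$5.86


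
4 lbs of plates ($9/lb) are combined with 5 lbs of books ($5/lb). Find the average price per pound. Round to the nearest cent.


Cost of plates:
4 x $9 = $36
Cost of books:
5 x $5 = $25
Total cost: $36 + $25 = $61
Total weight: 9 lbs
Average: $61 / 9 = $6.7777... ≈ $6.78/lb

$6.78/lb


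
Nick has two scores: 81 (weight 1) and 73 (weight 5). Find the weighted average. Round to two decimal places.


Weighted sum:
1 x 81 + 5 x 73 = 446
Total weight:
1 + 5 = 6
Weighted average:
446 / 6 = 74.3333... ≈ 74.33

74.33


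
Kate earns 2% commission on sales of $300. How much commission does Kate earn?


Convert rate to decimal:
2% = 0.02
Multiply by sales:
$300 x 0.02 = $6

$6


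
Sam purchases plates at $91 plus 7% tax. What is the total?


Calculate the tax:
7% of $91 = $6.37
Add tax to price:
$91 + $6.37 = $97.37

$97.37


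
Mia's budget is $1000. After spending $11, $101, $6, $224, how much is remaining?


Add up expenses:
$11 + $101 + $6 + $224 = $342
Subtract from budget:
$1000 - $342 = $658

$658


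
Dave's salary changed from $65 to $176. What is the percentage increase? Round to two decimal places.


Find the absolute change:
|176 - 65| = 111
Divide by original and multiply by 100:
111 / 65 x 100 = 170.7692...% ≈ 170.77%

170.77%


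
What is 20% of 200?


Convert percentage to decimal:
20% = 0.2
Multiply:
200 x 0.2 = 40

40


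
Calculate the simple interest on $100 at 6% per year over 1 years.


Use the formula I = P x R x T / 100
P x R x T = 100 x 6 x 1 = 600
I = 600 / 100 = $6

$6


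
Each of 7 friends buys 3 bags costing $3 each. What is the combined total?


Cost per person:
3 x $3 = $9
Group total:
7 x $9 = $63

$63


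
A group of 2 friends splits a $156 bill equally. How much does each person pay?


Total bill: $156
Number of people: 2
Each pays: $156 / 2 = $78

$78


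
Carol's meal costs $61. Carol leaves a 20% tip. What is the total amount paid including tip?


Calculate the tip:
20% of $61 = $12.20
Add tip to meal cost:
$61 + $12.20 = $73.20

$73.20


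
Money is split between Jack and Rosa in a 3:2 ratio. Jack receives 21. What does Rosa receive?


Find the multiplier:
21 / 3 = 7
Apply to Rosa's share:
2 x 7 = 14

14


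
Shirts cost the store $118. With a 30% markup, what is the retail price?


Calculate the markup amount:
30% of $118 = $35.40
Add to cost:
$118 + $35.40 = $153.40

$153.40


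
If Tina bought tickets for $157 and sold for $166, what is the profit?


Selling price = $166
Cost price = $157
Profit = selling price - cost price:
Profit = $166 - $157 = $9

$9


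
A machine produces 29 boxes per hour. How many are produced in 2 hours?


Production rate: 29 boxes per hour
Time: 2 hours
Total: 29 x 2 = 58 boxes

58 boxes


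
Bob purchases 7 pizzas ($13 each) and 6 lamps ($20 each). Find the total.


Cost of pizzas:
7 x $13 = $91
Cost of lamps:
6 x $20 = $120
Add both:
$91 + $120 = $211

$211


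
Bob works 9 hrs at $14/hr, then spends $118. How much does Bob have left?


Calculate earnings:
9 x $14 = $126
Subtract spending:
$126 - $118 = $8

$8


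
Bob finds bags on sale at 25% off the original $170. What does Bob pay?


Calculate the discount amount:
25% of $170 = $42.50
Subtract from original:
$170 - $42.50 = $127.50

$127.50


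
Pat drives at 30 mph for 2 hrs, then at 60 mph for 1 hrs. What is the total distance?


Leg 1 distance:
30 x 2 = 60 miles
Leg 2 distance:
60 x 1 = 60 miles
Total distance:
60 + 60 = 120 miles

120 miles


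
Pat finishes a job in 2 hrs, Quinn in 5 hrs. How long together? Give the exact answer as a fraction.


Pat's rate: 1/2 of the job per hour
Quinn's rate: 1/5 of the job per hour
Combined rate: 1/2 + 1/5 = 7/10 per hour
Time = 1 / (7/10) = 10/7 hours (≈ 1.43 hours)

10/7 hours


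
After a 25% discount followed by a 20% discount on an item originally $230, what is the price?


First discount:
25% of $230 = $57.50
Price after first discount:
$230 - $57.50 = $172.50
Second discount:
20% of $172.50 = $34.50
Final price:
$172.50 - $34.50 = $138

$138


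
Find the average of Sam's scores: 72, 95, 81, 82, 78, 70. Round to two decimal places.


Add the scores:
72 + 95 + 81 + 82 + 78 + 70 = 478
Divide by the number of tests:
478 / 6 = 79.6666... ≈ 79.67

79.67


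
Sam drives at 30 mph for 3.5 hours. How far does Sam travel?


Use the formula: distance = speed x time
Speed = 30 mph, Time = 3.5 hours
30 x 3.5 = 105 miles

105 miles


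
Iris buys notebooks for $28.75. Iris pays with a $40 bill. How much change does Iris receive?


Start with the amount paid:
$40
Subtract the price:
$40 - $28.75 = $11.25

$11.25


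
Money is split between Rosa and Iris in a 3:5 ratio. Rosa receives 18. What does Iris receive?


Find the multiplier:
18 / 3 = 6
Apply to Iris's share:
5 x 6 = 30

30


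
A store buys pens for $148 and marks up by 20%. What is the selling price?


Calculate the markup amount:
20% of $148 = $29.60
Add to cost:
$148 + $29.60 = $177.60

$177.60


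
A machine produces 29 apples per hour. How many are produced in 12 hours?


Production rate: 29 apples per hour
Time: 12 hours
Total: 29 x 12 = 348 apples

348 apples


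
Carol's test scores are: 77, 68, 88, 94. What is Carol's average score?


Add the scores:
77 + 68 + 88 + 94 = 327
Divide by the number of tests:
327 / 4 = 81.75

81.75


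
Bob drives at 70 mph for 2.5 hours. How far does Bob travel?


Use the formula: distance = speed x time
Speed = 70 mph, Time = 2.5 hours
70 x 2.5 = 175 miles

175 miles


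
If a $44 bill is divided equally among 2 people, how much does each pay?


Total bill: $44
Number of people: 2
Each pays: $44 / 2 = $22

$22


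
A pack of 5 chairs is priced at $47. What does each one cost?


Total cost: $47
Number of items: 5
Unit price: $47 / 5 = $9.40

$9.40


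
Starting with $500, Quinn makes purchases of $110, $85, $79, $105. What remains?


Add up expenses:
$110 + $85 + $79 + $105 = $379
Subtract from budget:
$500 - $379 = $121

$121


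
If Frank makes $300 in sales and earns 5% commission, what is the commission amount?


Convert rate to decimal:
5% = 0.05
Multiply by sales:
$300 x 0.05 = $15

$15


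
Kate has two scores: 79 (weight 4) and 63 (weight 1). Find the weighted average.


Weighted sum:
4 x 79 + 1 x 63 = 379
Total weight:
4 + 1 = 5
Weighted average:
379 / 5 = 75.8

75.8


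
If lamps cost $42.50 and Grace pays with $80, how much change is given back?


Start with the amount paid:
$80
Subtract the price:
$80 - $42.50 = $37.50

$37.50


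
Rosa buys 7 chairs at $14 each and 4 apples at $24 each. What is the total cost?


Cost of chairs:
7 x $14 = $98
Cost of apples:
4 x $24 = $96
Add both:
$98 + $96 = $194

$194


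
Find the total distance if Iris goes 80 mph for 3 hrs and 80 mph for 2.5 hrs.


Leg 1 distance:
80 x 3 = 240 miles
Leg 2 distance:
80 x 2.5 = 200 miles
Total distance:
240 + 200 = 440 miles

440 miles


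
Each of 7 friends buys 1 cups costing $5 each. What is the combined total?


Cost per person:
1 x $5 = $5
Group total:
7 x $5 = $35

$35


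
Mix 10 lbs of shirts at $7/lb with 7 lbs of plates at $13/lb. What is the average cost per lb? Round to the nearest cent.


Cost of shirts:
10 x $7 = $70
Cost of plates:
7 x $13 = $91
Total cost: $70 + $91 = $161
Total weight: 17 lbs
Average: $161 / 17 = $9.4705... ≈ $9.47/lb

$9.47/lb


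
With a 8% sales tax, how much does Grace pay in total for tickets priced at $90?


Calculate the tax:
8% of $90 = $7.20
Add tax to price:
$90 + $7.20 = $97.20

$97.20


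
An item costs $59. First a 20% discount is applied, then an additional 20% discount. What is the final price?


First discount:
20% of $59 = $11.80
Price after first discount:
$59 - $11.80 = $47.20
Second discount:
20% of $47.20 = $9.44
Final price:
$47.20 - $9.44 = $37.76

$37.76


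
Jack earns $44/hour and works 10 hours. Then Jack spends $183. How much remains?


Calculate earnings:
10 x $44 = $440
Subtract spending:
$440 - $183 = $257

$257


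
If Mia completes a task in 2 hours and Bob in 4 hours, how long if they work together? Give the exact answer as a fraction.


Mia's rate: 1/2 of the job per hour
Bob's rate: 1/4 of the job per hour
Combined rate: 1/2 + 1/4 = 3/4 per hour
Time = 1 / (3/4) = 4/3 hours (≈ 1.33 hours)

4/3 hours


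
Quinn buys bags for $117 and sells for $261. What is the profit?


Selling price = $261
Cost price = $117
Profit = selling price - cost price:
Profit = $261 - $117 = $144

$144


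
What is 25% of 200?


Convert percentage to decimal:
25% = 0.25
Multiply:
200 x 0.25 = 50

50


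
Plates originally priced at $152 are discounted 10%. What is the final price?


Calculate the discount amount:
10% of $152 = $15.20
Subtract from original:
$152 - $15.20 = $136.80

$136.80


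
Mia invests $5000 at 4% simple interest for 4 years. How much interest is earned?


Use the formula I = P x R x T / 100
P x R x T = 5000 x 4 x 4 = 80000
I = 80000 / 100 = $800

$800


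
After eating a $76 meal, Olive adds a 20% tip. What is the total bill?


Calculate the tip:
20% of $76 = $15.20
Add tip to meal cost:
$76 + $15.20 = $91.20

$91.20


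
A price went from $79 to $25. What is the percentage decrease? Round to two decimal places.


Find the absolute change:
|25 - 79| = 54
Divide by original and multiply by 100:
54 / 79 x 100 = 68.3544...% ≈ 68.35%

68.35%


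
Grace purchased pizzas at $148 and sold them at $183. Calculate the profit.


Selling price = $183
Cost price = $148
Profit = selling price - cost price:
Profit = $183 - $148 = $35

$35


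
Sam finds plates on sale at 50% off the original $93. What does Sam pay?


Calculate the discount amount:
50% of $93 = $46.50
Subtract from original:
$93 - $46.50 = $46.50

$46.50


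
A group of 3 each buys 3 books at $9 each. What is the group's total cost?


Cost per person:
3 x $9 = $27
Group total:
3 x $27 = $81

$81


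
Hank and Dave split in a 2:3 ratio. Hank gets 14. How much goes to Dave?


Find the multiplier:
14 / 2 = 7
Apply to Dave's share:
3 x 7 = 21

21


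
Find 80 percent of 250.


Convert percentage to decimal:
80% = 0.8
Multiply:
250 x 0.8 = 200

200


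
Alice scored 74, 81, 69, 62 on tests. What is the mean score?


Add the scores:
74 + 81 + 69 + 62 = 286
Divide by the number of tests:
286 / 4 = 71.5

71.5


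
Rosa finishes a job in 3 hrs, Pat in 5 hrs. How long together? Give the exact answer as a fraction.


Rosa's rate: 1/3 of the job per hour
Pat's rate: 1/5 of the job per hour
Combined rate: 1/3 + 1/5 = 8/15 per hour
Time = 1 / (8/15) = 15/8 hours (≈ 1.88 hours)

15/8 hours


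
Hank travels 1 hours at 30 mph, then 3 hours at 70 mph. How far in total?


Leg 1 distance:
30 x 1 = 30 miles
Leg 2 distance:
70 x 3 = 210 miles
Total distance:
30 + 210 = 240 miles

240 miles


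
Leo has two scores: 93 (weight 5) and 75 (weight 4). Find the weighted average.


Weighted sum:
5 x 93 + 4 x 75 = 765
Total weight:
5 + 4 = 9
Weighted average:
765 / 9 = 85

85


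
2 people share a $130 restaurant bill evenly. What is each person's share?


Total bill: $130
Number of people: 2
Each pays: $130 / 2 = $65

$65


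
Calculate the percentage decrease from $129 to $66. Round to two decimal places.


Find the absolute change:
|66 - 129| = 63
Divide by original and multiply by 100:
63 / 129 x 100 = 48.8372...% ≈ 48.84%

48.84%


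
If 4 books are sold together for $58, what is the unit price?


Total cost: $58
Number of items: 4
Unit price: $58 / 4 = $14.50

$14.50


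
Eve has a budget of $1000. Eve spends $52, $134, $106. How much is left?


Add up expenses:
$52 + $134 + $106 = $292
Subtract from budget:
$1000 - $292 = $708

$708


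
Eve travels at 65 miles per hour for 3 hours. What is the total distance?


Use the formula: distance = speed x time
Speed = 65 mph, Time = 3 hours
65 x 3 = 195 miles

195 miles


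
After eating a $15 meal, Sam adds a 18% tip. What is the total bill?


Calculate the tip:
18% of $15 = $2.70
Add tip to meal cost:
$15 + $2.70 = $17.70

$17.70


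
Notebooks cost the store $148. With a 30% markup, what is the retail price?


Calculate the markup amount:
30% of $148 = $44.40
Add to cost:
$148 + $44.40 = $192.40

$192.40


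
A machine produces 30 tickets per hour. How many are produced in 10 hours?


Production rate: 30 tickets per hour
Time: 10 hours
Total: 30 x 10 = 300 tickets

300 tickets


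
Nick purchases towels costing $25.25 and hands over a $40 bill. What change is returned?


Start with the amount paid:
$40
Subtract the price:
$40 - $25.25 = $14.75

$14.75


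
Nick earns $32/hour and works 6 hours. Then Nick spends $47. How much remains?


Calculate earnings:
6 x $32 = $192
Subtract spending:
$192 - $47 = $145

$145


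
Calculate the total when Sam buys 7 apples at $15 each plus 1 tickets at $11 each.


Cost of apples:
7 x $15 = $105
Cost of tickets:
1 x $11 = $11
Add both:
$105 + $11 = $116

$116


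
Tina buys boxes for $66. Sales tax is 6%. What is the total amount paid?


Calculate the tax:
6% of $66 = $3.96
Add tax to price:
$66 + $3.96 = $69.96

$69.96


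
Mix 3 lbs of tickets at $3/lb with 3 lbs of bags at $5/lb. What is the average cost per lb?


Cost of tickets:
3 x $3 = $9
Cost of bags:
3 x $5 = $15
Total cost: $9 + $15 = $24
Total weight: 6 lbs
Average: $24 / 6 = $4/lb

$4/lb


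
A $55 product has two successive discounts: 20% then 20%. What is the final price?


First discount:
20% of $55 = $11
Price after first discount:
$55 - $11 = $44
Second discount:
20% of $44 = $8.80
Final price:
$44 - $8.80 = $35.20

$35.20


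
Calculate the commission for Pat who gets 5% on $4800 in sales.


Convert rate to decimal:
5% = 0.05
Multiply by sales:
$4800 x 0.05 = $240

$240


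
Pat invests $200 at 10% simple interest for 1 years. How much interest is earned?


Use the formula I = P x R x T / 100
P x R x T = 200 x 10 x 1 = 2000
I = 2000 / 100 = $20

$20


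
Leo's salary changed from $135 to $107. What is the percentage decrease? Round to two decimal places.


Find the absolute change:
|107 - 135| = 28
Divide by original and multiply by 100:
28 / 135 x 100 = 20.7407...% ≈ 20.74%

20.74%


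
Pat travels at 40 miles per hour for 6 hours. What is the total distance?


Use the formula: distance = speed x time
Speed = 40 mph, Time = 6 hours
40 x 6 = 240 miles

240 miles


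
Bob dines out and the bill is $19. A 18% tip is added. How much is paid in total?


Calculate the tip:
18% of $19 = $3.42
Add tip to meal cost:
$19 + $3.42 = $22.42

$22.42


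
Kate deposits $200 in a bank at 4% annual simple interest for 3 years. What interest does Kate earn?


Use the formula I = P x R x T / 100
P x R x T = 200 x 4 x 3 = 2400
I = 2400 / 100 = $24

$24


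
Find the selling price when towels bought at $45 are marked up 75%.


Calculate the markup amount:
75% of $45 = $33.75
Add to cost:
$45 + $33.75 = $78.75

$78.75


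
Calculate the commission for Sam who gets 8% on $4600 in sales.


Convert rate to decimal:
8% = 0.08
Multiply by sales:
$4600 x 0.08 = $368

$368


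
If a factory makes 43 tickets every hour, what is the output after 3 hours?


Production rate: 43 tickets per hour
Time: 3 hours
Total: 43 x 3 = 129 tickets

129 tickets


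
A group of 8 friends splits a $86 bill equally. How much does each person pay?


Total bill: $86
Number of people: 8
Each pays: $86 / 8 = $10.75

$10.75


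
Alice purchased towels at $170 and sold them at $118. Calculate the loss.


Selling price = $118
Cost price = $170
Loss = cost price - selling price:
Loss = $170 - $118 = $52

$52


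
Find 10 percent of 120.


Convert percentage to decimal:
10% = 0.1
Multiply:
120 x 0.1 = 12

12


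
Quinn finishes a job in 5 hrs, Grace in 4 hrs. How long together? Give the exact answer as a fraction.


Quinn's rate: 1/5 of the job per hour
Grace's rate: 1/4 of the job per hour
Combined rate: 1/5 + 1/4 = 9/20 per hour
Time = 1 / (9/20) = 20/9 hours (≈ 2.22 hours)

20/9 hours


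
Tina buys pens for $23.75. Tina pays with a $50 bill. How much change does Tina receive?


Start with the amount paid:
$50
Subtract the price:
$50 - $23.75 = $26.25

$26.25


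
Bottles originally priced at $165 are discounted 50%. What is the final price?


Calculate the discount amount:
50% of $165 = $82.50
Subtract from original:
$165 - $82.50 = $82.50

$82.50


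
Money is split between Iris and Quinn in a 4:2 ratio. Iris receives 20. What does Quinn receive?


Find the multiplier:
20 / 4 = 5
Apply to Quinn's share:
2 x 5 = 10

10


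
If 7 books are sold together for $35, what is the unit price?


Total cost: $35
Number of items: 7
Unit price: $35 / 7 = $5

$5


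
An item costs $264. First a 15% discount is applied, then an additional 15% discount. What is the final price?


First discount:
15% of $264 = $39.60
Price after first discount:
$264 - $39.60 = $224.40
Second discount:
15% of $224.40 = $33.66
Final price:
$224.40 - $33.66 = $190.74

$190.74


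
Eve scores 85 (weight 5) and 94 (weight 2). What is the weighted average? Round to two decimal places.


Weighted sum:
5 x 85 + 2 x 94 = 613
Total weight:
5 + 2 = 7
Weighted average:
613 / 7 = 87.5714... ≈ 87.57

87.57


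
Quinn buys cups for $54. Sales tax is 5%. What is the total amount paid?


Calculate the tax:
5% of $54 = $2.70
Add tax to price:
$54 + $2.70 = $56.70

$56.70


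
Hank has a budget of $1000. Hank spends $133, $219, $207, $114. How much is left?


Add up expenses:
$133 + $219 + $207 + $114 = $673
Subtract from budget:
$1000 - $673 = $327

$327
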